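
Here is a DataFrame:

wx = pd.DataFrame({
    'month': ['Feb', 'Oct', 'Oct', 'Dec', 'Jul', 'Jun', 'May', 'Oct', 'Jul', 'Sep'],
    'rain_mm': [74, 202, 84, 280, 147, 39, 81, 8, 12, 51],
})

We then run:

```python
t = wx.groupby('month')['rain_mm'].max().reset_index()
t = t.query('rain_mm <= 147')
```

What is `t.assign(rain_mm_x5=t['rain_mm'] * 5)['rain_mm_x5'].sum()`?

group by month, max of rain_mm:
month
Dec    280
Feb     74
Jul    147
Jun     39
May     81
Oct    202
Sep     51
Name: rain_mm, dtype: int64
reset_index():
  month  rain_mm
0   Dec      280
1   Feb       74
2   Jul      147
3   Jun       39
4   May       81
5   Oct      202
6   Sep       51
filter rows where rain_mm <= 147:
  month  rain_mm
1   Feb       74
2   Jul      147
3   Jun       39
4   May       81
6   Sep       51
add column rain_mm_x5 = t['rain_mm'] * 5:
  month  rain_mm  rain_mm_x5
1   Feb       74         370
2   Jul      147         735
3   Jun       39         195
4   May       81         405
6   Sep       51         255

1960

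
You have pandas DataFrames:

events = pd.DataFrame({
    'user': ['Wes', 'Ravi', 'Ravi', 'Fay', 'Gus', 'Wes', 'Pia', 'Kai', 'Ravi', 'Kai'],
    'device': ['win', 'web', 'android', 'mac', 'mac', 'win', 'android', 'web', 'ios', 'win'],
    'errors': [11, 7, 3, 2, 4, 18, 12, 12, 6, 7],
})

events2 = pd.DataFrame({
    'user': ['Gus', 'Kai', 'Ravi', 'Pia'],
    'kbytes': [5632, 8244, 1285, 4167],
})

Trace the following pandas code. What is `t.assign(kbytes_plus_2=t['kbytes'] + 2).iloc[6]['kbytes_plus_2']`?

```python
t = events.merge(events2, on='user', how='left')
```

4169.0

merge on 'user' (how='left') → 10 rows:
   user   device  errors  kbytes
0   Wes      win      11     NaN
1  Ravi      web       7  1285.0
2  Ravi  android       3  1285.0
3   Fay      mac       2     NaN
4   Gus      mac       4  5632.0
5   Wes      win      18     NaN
6   Pia  android      12  4167.0
7   Kai      web      12  8244.0
8  Ravi      ios       6  1285.0
9   Kai      win       7  8244.0
add column kbytes_plus_2 = t['kbytes'] + 2:
   user   device  errors  kbytes  kbytes_plus_2
0   Wes      win      11     NaN            NaN
1  Ravi      web       7  1285.0         1287.0
2  Ravi  android       3  1285.0         1287.0
3   Fay      mac       2     NaN            NaN
4   Gus      mac       4  5632.0         5634.0
5   Wes      win      18     NaN            NaN
6   Pia  android      12  4167.0         4169.0
7   Kai      web      12  8244.0         8246.0
8  Ravi      ios       6  1285.0         1287.0
9   Kai      win       7  8244.0         8246.0
Taking the value at position 6, column 'kbytes_plus_2' gives 4169.0.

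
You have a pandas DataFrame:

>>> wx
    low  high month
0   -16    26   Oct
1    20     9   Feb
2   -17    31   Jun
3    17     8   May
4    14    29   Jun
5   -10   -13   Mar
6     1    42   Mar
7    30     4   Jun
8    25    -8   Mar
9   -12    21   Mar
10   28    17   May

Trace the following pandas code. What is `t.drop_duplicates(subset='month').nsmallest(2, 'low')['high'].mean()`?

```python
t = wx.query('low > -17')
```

filter rows where low > -17:
    low  high month
0   -16    26   Oct
1    20     9   Feb
3    17     8   May
4    14    29   Jun
5   -10   -13   Mar
6     1    42   Mar
7    30     4   Jun
8    25    -8   Mar
9   -12    21   Mar
10   28    17   May
drop duplicate month (keep=first):
   low  high month
0  -16    26   Oct
1   20     9   Feb
3   17     8   May
4   14    29   Jun
5  -10   -13   Mar
take 2 rows with smallest low:
   low  high month
0  -16    26   Oct
5  -10   -13   Mar

6.5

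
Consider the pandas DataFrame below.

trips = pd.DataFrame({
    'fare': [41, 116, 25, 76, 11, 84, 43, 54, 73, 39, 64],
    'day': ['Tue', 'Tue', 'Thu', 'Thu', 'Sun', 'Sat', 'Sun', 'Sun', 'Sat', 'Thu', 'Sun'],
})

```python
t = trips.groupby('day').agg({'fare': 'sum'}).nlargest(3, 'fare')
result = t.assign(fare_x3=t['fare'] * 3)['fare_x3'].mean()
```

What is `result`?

group by day, sum of fare:
     fare
day      
Sat   157
Sun   172
Thu   140
Tue   157
take 3 rows with largest fare:
     fare
day      
Sun   172
Sat   157
Tue   157
add column fare_x3 = t['fare'] * 3:
     fare  fare_x3
day               
Sun   172      516
Sat   157      471
Tue   157      471
Hence 486.0.

486.0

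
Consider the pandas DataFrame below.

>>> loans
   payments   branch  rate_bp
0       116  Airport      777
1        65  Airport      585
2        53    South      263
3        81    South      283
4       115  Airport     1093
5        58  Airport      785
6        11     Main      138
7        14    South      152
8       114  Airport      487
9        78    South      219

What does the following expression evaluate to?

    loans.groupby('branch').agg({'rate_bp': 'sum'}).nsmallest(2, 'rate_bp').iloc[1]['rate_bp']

917

group by branch, sum of rate_bp:
         rate_bp
branch          
Airport     3727
Main         138
South        917
take 2 rows with smallest rate_bp:
        rate_bp
branch         
Main        138
South       917
Then the value at position 1, column 'rate_bp': 917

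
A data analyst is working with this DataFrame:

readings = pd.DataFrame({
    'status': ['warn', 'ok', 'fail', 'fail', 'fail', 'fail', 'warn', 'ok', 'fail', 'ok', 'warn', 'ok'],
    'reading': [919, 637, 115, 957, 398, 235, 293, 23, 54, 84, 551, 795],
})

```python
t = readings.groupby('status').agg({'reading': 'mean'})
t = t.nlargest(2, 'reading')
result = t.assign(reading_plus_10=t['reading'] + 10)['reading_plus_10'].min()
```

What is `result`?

394.75

group by status, mean of reading:
           reading
status            
fail    351.800000
ok      384.750000
warn    587.666667
take 2 rows with largest reading:
           reading
status            
warn    587.666667
ok      384.750000
add column reading_plus_10 = t['reading'] + 10:
           reading  reading_plus_10
status                             
warn    587.666667       597.666667
ok      384.750000       394.750000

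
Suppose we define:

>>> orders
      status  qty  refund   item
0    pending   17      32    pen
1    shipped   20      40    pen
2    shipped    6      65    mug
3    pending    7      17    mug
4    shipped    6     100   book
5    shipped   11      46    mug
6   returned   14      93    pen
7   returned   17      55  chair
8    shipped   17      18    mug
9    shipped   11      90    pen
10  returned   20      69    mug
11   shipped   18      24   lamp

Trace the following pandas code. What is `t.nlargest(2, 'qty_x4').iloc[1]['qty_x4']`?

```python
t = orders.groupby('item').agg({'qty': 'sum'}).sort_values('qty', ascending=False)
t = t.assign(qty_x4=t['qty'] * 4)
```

244

group by item, sum of qty:
       qty
item      
book     6
chair   17
lamp    18
mug     61
pen     62
sort by qty descending:
       qty
item      
pen     62
mug     61
lamp    18
chair   17
book     6
add column qty_x4 = t['qty'] * 4:
       qty  qty_x4
item              
pen     62     248
mug     61     244
lamp    18      72
chair   17      68
book     6      24
take 2 rows with largest qty_x4:
      qty  qty_x4
item             
pen    62     248
mug    61     244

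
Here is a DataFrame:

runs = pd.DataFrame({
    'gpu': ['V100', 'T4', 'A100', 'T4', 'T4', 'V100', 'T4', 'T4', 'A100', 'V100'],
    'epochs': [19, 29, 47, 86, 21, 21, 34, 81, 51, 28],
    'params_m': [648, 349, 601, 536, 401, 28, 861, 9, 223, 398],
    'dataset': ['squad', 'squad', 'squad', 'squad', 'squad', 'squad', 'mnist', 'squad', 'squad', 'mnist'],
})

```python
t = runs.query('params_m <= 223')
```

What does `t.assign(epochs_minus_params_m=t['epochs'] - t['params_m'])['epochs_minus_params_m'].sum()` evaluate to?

filter rows where params_m <= 223:
    gpu  epochs  params_m dataset
5  V100      21        28   squad
7    T4      81         9   squad
8  A100      51       223   squad
add column epochs_minus_params_m = t['epochs'] - t['params_m']:
    gpu  epochs  params_m dataset  epochs_minus_params_m
5  V100      21        28   squad                     -7
7    T4      81         9   squad                     72
8  A100      51       223   squad                   -172
So sum() = -107.

-107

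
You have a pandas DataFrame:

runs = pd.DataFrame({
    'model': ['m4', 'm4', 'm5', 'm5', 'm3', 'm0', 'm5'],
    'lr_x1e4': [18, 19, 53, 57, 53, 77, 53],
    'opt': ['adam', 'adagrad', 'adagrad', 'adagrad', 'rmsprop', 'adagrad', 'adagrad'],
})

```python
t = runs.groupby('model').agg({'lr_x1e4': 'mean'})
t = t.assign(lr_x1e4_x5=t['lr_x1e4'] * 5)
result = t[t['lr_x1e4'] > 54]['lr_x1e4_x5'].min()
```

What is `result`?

group by model, mean of lr_x1e4:
         lr_x1e4
model           
m0     77.000000
m3     53.000000
m4     18.500000
m5     54.333333
add column lr_x1e4_x5 = t['lr_x1e4'] * 5:
         lr_x1e4  lr_x1e4_x5
model                       
m0     77.000000  385.000000
m3     53.000000  265.000000
m4     18.500000   92.500000
m5     54.333333  271.666667
filter rows where lr_x1e4 > 54:
         lr_x1e4  lr_x1e4_x5
model                       
m0     77.000000  385.000000
m5     54.333333  271.666667
Taking the min of column 'lr_x1e4_x5' gives 271.666666667.

271.666666667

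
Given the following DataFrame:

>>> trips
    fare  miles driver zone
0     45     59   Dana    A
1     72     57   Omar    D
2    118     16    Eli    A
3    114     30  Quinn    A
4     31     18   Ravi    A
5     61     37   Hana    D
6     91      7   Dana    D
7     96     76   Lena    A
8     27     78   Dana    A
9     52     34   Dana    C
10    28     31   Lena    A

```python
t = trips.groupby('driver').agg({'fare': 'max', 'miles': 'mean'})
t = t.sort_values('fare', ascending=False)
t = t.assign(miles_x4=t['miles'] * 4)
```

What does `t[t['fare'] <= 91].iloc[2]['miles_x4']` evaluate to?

group by driver: max(fare), mean(miles):
        fare  miles
driver             
Dana      91   44.5
Eli      118   16.0
Hana      61   37.0
Lena      96   53.5
Omar      72   57.0
Quinn    114   30.0
Ravi      31   18.0
sort by fare descending:
        fare  miles
driver             
Eli      118   16.0
Quinn    114   30.0
Lena      96   53.5
Dana      91   44.5
Omar      72   57.0
Hana      61   37.0
Ravi      31   18.0
add column miles_x4 = t['miles'] * 4:
        fare  miles  miles_x4
driver                       
Eli      118   16.0      64.0
Quinn    114   30.0     120.0
Lena      96   53.5     214.0
Dana      91   44.5     178.0
Omar      72   57.0     228.0
Hana      61   37.0     148.0
Ravi      31   18.0      72.0
filter rows where fare <= 91:
        fare  miles  miles_x4
driver                       
Dana      91   44.5     178.0
Omar      72   57.0     228.0
Hana      61   37.0     148.0
Ravi      31   18.0      72.0

148.0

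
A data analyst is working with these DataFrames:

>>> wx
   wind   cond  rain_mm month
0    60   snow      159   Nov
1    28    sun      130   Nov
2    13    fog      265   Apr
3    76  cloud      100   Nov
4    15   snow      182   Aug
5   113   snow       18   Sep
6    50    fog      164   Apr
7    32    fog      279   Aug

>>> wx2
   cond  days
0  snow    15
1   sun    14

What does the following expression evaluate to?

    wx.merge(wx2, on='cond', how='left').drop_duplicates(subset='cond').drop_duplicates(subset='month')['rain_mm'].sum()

merge on 'cond' (how='left') → 8 rows:
   wind   cond  rain_mm month  days
0    60   snow      159   Nov  15.0
1    28    sun      130   Nov  14.0
2    13    fog      265   Apr   NaN
3    76  cloud      100   Nov   NaN
4    15   snow      182   Aug  15.0
5   113   snow       18   Sep  15.0
6    50    fog      164   Apr   NaN
7    32    fog      279   Aug   NaN
drop duplicate cond (keep=first):
   wind   cond  rain_mm month  days
0    60   snow      159   Nov  15.0
1    28    sun      130   Nov  14.0
2    13    fog      265   Apr   NaN
3    76  cloud      100   Nov   NaN
drop duplicate month (keep=first):
   wind  cond  rain_mm month  days
0    60  snow      159   Nov  15.0
2    13   fog      265   Apr   NaN
Hence 424.

424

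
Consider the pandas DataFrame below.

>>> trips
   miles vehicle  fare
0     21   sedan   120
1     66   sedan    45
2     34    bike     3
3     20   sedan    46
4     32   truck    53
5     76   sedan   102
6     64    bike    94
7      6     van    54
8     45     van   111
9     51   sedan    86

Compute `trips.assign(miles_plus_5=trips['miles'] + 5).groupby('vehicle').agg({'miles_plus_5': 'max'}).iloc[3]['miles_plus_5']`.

50

add column miles_plus_5 = trips['miles'] + 5:
   miles vehicle  fare  miles_plus_5
0     21   sedan   120            26
1     66   sedan    45            71
2     34    bike     3            39
3     20   sedan    46            25
4     32   truck    53            37
5     76   sedan   102            81
6     64    bike    94            69
7      6     van    54            11
8     45     van   111            50
9     51   sedan    86            56
group by vehicle, max of miles_plus_5:
         miles_plus_5
vehicle              
bike               69
sedan              81
truck              37
van                50
Reading off the value at position 3, column 'miles_plus_5', we get 50.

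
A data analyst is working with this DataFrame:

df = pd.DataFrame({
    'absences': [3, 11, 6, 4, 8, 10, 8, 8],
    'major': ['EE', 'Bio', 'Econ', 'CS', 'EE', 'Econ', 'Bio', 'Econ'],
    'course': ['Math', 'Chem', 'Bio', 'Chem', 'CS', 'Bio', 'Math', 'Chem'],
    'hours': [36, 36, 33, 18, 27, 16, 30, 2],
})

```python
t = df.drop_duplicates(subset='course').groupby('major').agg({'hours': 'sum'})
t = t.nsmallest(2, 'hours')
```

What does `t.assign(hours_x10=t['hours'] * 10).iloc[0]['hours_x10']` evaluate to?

drop duplicate course (keep=first):
   absences major course  hours
0         3    EE   Math     36
1        11   Bio   Chem     36
2         6  Econ    Bio     33
4         8    EE     CS     27
group by major, sum of hours:
       hours
major       
Bio       36
EE        63
Econ      33
take 2 rows with smallest hours:
       hours
major       
Econ      33
Bio       36
add column hours_x10 = t['hours'] * 10:
       hours  hours_x10
major                  
Econ      33        330
Bio       36        360
value at position 0, column 'hours_x10' → 330

330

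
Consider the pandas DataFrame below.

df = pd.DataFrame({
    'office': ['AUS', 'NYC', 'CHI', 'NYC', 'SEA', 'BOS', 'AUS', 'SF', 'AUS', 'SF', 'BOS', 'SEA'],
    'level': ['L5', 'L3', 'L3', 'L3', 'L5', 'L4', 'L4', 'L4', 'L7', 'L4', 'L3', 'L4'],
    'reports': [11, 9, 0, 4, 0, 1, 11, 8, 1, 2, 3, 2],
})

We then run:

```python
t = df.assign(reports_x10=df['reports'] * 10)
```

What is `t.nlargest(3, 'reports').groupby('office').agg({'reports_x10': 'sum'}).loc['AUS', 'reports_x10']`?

220

add column reports_x10 = df['reports'] * 10:
   office level  reports  reports_x10
0     AUS    L5       11          110
1     NYC    L3        9           90
2     CHI    L3        0            0
3     NYC    L3        4           40
4     SEA    L5        0            0
5     BOS    L4        1           10
6     AUS    L4       11          110
7      SF    L4        8           80
8     AUS    L7        1           10
9      SF    L4        2           20
10    BOS    L3        3           30
11    SEA    L4        2           20
take 3 rows with largest reports:
  office level  reports  reports_x10
0    AUS    L5       11          110
6    AUS    L4       11          110
1    NYC    L3        9           90
group by office, sum of reports_x10:
        reports_x10
office             
AUS             220
NYC              90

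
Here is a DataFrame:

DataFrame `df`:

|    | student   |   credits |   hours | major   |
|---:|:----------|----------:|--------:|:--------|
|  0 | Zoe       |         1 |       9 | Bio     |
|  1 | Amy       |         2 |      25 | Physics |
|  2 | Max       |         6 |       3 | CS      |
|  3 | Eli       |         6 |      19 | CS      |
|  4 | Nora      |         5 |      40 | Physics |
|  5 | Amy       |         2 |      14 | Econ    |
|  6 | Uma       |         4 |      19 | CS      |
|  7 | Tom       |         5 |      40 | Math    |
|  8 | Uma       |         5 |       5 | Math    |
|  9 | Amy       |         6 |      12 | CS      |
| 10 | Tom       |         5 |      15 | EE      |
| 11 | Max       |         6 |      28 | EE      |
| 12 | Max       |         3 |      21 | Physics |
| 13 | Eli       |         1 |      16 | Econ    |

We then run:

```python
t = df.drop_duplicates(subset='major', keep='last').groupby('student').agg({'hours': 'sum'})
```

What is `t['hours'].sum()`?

drop duplicate major (keep=last):
   student  credits  hours    major
0      Zoe        1      9      Bio
8      Uma        5      5     Math
9      Amy        6     12       CS
11     Max        6     28       EE
12     Max        3     21  Physics
13     Eli        1     16     Econ
group by student, sum of hours:
         hours
student       
Amy         12
Eli         16
Max         49
Uma          5
Zoe          9
sum of column 'hours' → 91

91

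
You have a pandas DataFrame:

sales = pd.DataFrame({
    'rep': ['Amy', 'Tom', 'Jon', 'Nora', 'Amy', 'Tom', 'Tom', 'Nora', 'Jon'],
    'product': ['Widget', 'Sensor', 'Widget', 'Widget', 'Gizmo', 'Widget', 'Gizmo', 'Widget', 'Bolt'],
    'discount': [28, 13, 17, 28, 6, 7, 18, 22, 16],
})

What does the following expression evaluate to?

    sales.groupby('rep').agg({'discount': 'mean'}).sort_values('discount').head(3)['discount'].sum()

group by rep, mean of discount:
       discount
rep            
Amy   17.000000
Jon   16.500000
Nora  25.000000
Tom   12.666667
sort by discount:
       discount
rep            
Tom   12.666667
Jon   16.500000
Amy   17.000000
Nora  25.000000
take first 3 rows:
      discount
rep           
Tom  12.666667
Jon  16.500000
Amy  17.000000
Then the sum of column 'discount': 46.1666666667

46.1666666667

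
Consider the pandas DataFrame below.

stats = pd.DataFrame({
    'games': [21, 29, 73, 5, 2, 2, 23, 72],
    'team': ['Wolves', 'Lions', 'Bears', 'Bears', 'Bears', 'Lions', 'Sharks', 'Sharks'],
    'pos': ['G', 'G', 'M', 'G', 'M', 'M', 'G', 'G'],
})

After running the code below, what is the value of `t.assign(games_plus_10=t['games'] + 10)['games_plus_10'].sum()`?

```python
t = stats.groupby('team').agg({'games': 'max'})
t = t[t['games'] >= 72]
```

165

group by team, max of games:
        games
team         
Bears      73
Lions      29
Sharks     72
Wolves     21
filter rows where games >= 72:
        games
team         
Bears      73
Sharks     72
add column games_plus_10 = t['games'] + 10:
        games  games_plus_10
team                        
Bears      73             83
Sharks     72             82
Hence 165.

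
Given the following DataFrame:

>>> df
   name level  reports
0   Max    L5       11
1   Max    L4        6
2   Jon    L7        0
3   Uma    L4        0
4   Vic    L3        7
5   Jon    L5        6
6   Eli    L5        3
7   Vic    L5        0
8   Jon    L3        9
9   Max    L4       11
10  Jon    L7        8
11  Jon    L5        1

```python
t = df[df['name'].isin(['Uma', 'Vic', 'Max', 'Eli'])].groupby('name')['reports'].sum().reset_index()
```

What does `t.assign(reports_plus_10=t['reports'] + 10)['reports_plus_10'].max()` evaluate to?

38

filter rows where name in ['Uma', 'Vic', 'Max', 'Eli']:
  name level  reports
0  Max    L5       11
1  Max    L4        6
3  Uma    L4        0
4  Vic    L3        7
6  Eli    L5        3
7  Vic    L5        0
9  Max    L4       11
group by name, sum of reports:
name
Eli     3
Max    28
Uma     0
Vic     7
Name: reports, dtype: int64
reset_index():
  name  reports
0  Eli        3
1  Max       28
2  Uma        0
3  Vic        7
add column reports_plus_10 = t['reports'] + 10:
  name  reports  reports_plus_10
0  Eli        3               13
1  Max       28               38
2  Uma        0               10
3  Vic        7               17
Finally, max of column 'reports_plus_10' = 38.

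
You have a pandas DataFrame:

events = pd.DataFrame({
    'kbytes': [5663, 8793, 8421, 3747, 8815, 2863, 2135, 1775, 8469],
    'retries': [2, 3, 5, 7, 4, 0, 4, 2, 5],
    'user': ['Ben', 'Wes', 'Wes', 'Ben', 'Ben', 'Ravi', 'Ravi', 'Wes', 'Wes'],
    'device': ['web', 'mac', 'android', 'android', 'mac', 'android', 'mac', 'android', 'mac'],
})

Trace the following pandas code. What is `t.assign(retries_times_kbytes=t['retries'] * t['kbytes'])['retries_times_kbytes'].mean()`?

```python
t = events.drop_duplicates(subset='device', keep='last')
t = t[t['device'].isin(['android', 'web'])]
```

7438.0

drop duplicate device (keep=last):
   kbytes  retries user   device
0    5663        2  Ben      web
7    1775        2  Wes  android
8    8469        5  Wes      mac
filter rows where device in ['android', 'web']:
   kbytes  retries user   device
0    5663        2  Ben      web
7    1775        2  Wes  android
add column retries_times_kbytes = t['retries'] * t['kbytes']:
   kbytes  retries user   device  retries_times_kbytes
0    5663        2  Ben      web                 11326
7    1775        2  Wes  android                  3550
mean of column 'retries_times_kbytes' → 7438.0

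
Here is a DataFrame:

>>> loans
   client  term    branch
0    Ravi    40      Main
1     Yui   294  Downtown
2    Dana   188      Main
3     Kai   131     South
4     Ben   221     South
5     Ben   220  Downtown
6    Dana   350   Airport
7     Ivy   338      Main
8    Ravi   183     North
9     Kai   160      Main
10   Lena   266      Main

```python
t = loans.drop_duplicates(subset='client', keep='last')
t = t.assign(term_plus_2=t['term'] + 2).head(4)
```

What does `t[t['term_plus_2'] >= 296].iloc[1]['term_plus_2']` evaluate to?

352

drop duplicate client (keep=last):
   client  term    branch
1     Yui   294  Downtown
5     Ben   220  Downtown
6    Dana   350   Airport
7     Ivy   338      Main
8    Ravi   183     North
9     Kai   160      Main
10   Lena   266      Main
add column term_plus_2 = t['term'] + 2:
   client  term    branch  term_plus_2
1     Yui   294  Downtown          296
5     Ben   220  Downtown          222
6    Dana   350   Airport          352
7     Ivy   338      Main          340
8    Ravi   183     North          185
9     Kai   160      Main          162
10   Lena   266      Main          268
take first 4 rows:
  client  term    branch  term_plus_2
1    Yui   294  Downtown          296
5    Ben   220  Downtown          222
6   Dana   350   Airport          352
7    Ivy   338      Main          340
filter rows where term_plus_2 >= 296:
  client  term    branch  term_plus_2
1    Yui   294  Downtown          296
6   Dana   350   Airport          352
7    Ivy   338      Main          340
Hence 352.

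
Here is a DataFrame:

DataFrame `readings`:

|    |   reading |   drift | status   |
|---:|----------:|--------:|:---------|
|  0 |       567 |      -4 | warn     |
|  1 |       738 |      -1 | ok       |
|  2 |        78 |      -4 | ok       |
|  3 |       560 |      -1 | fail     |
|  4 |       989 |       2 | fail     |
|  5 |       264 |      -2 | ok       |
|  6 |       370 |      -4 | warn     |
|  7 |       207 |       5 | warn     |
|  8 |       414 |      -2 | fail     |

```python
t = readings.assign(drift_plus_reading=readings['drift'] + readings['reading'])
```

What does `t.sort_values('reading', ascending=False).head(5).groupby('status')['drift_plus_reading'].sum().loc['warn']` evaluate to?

add column drift_plus_reading = readings['drift'] + readings['reading']:
   reading  drift status  drift_plus_reading
0      567     -4   warn                 563
1      738     -1     ok                 737
2       78     -4     ok                  74
3      560     -1   fail                 559
4      989      2   fail                 991
5      264     -2     ok                 262
6      370     -4   warn                 366
7      207      5   warn                 212
8      414     -2   fail                 412
sort by reading descending:
   reading  drift status  drift_plus_reading
4      989      2   fail                 991
1      738     -1     ok                 737
0      567     -4   warn                 563
3      560     -1   fail                 559
8      414     -2   fail                 412
6      370     -4   warn                 366
5      264     -2     ok                 262
7      207      5   warn                 212
2       78     -4     ok                  74
take first 5 rows:
   reading  drift status  drift_plus_reading
4      989      2   fail                 991
1      738     -1     ok                 737
0      567     -4   warn                 563
3      560     -1   fail                 559
8      414     -2   fail                 412
group by status, sum of drift_plus_reading:
status
fail    1962
ok       737
warn     563
Name: drift_plus_reading, dtype: int64
Taking the value at index 'warn' gives 563.

563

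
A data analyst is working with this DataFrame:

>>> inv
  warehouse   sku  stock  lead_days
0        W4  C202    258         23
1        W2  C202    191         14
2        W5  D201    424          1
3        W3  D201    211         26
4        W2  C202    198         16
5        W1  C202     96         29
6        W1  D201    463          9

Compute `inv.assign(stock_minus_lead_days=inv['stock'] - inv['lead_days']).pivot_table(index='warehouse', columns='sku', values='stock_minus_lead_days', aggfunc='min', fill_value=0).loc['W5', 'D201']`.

423

add column stock_minus_lead_days = inv['stock'] - inv['lead_days']:
  warehouse   sku  stock  lead_days  stock_minus_lead_days
0        W4  C202    258         23                    235
1        W2  C202    191         14                    177
2        W5  D201    424          1                    423
3        W3  D201    211         26                    185
4        W2  C202    198         16                    182
5        W1  C202     96         29                     67
6        W1  D201    463          9                    454
pivot: rows=warehouse, cols=sku, min(stock_minus_lead_days):
sku        C202  D201
warehouse            
W1           67   454
W2          177     0
W3            0   185
W4          235     0
W5            0   423
Reading off the value at row 'W5', column 'D201', we get 423.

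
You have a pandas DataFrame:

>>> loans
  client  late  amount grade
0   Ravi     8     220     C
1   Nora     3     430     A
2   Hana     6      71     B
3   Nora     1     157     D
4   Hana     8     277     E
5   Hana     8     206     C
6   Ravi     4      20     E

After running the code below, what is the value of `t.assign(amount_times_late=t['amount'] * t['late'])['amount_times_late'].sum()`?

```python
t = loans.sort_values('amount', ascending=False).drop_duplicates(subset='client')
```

sort by amount descending:
  client  late  amount grade
1   Nora     3     430     A
4   Hana     8     277     E
0   Ravi     8     220     C
5   Hana     8     206     C
3   Nora     1     157     D
2   Hana     6      71     B
6   Ravi     4      20     E
drop duplicate client (keep=first):
  client  late  amount grade
1   Nora     3     430     A
4   Hana     8     277     E
0   Ravi     8     220     C
add column amount_times_late = t['amount'] * t['late']:
  client  late  amount grade  amount_times_late
1   Nora     3     430     A               1290
4   Hana     8     277     E               2216
0   Ravi     8     220     C               1760
So sum() = 5266.

5266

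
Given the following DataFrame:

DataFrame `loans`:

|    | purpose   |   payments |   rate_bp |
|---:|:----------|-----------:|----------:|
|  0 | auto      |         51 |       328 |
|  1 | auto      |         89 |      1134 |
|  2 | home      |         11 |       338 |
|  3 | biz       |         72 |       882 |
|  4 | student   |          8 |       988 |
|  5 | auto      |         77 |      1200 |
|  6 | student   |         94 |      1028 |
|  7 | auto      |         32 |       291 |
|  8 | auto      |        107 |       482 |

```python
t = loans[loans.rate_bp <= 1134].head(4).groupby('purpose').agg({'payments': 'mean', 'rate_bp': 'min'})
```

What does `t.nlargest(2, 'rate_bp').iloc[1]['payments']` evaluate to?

filter rows where rate_bp <= 1134:
   purpose  payments  rate_bp
0     auto        51      328
1     auto        89     1134
2     home        11      338
3      biz        72      882
4  student         8      988
6  student        94     1028
7     auto        32      291
8     auto       107      482
take first 4 rows:
  purpose  payments  rate_bp
0    auto        51      328
1    auto        89     1134
2    home        11      338
3     biz        72      882
group by purpose: mean(payments), min(rate_bp):
         payments  rate_bp
purpose                   
auto         70.0      328
biz          72.0      882
home         11.0      338
take 2 rows with largest rate_bp:
         payments  rate_bp
purpose                   
biz          72.0      882
home         11.0      338

11.0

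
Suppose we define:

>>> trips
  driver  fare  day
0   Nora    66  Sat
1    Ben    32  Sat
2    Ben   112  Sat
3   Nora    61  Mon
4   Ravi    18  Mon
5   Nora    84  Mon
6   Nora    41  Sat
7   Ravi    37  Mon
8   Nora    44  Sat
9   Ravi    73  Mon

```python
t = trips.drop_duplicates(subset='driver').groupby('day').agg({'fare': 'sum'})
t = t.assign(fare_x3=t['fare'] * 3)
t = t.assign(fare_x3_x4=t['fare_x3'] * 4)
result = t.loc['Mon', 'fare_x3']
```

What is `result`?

54

drop duplicate driver (keep=first):
  driver  fare  day
0   Nora    66  Sat
1    Ben    32  Sat
4   Ravi    18  Mon
group by day, sum of fare:
     fare
day      
Mon    18
Sat    98
add column fare_x3 = t['fare'] * 3:
     fare  fare_x3
day               
Mon    18       54
Sat    98      294
add column fare_x3_x4 = t['fare_x3'] * 4:
     fare  fare_x3  fare_x3_x4
day                           
Mon    18       54         216
Sat    98      294        1176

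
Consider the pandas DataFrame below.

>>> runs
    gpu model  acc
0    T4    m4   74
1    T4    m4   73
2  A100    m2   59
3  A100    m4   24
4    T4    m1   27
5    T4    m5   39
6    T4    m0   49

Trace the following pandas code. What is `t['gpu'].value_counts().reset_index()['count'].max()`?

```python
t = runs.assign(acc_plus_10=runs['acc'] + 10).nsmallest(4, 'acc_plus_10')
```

3

add column acc_plus_10 = runs['acc'] + 10:
    gpu model  acc  acc_plus_10
0    T4    m4   74           84
1    T4    m4   73           83
2  A100    m2   59           69
3  A100    m4   24           34
4    T4    m1   27           37
5    T4    m5   39           49
6    T4    m0   49           59
take 4 rows with smallest acc_plus_10:
    gpu model  acc  acc_plus_10
3  A100    m4   24           34
4    T4    m1   27           37
5    T4    m5   39           49
6    T4    m0   49           59
value_counts of gpu:
gpu
T4      3
A100    1
Name: count, dtype: int64
reset_index():
    gpu  count
0    T4      3
1  A100      1
So max() = 3.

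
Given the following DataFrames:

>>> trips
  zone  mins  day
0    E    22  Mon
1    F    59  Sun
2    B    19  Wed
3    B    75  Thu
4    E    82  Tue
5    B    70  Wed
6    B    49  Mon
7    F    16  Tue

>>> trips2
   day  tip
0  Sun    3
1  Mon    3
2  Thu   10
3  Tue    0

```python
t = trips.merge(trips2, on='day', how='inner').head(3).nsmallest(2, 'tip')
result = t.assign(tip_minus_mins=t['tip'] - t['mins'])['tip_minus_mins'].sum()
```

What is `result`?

merge on 'day' (how='inner') → 6 rows:
  zone  mins  day  tip
0    E    22  Mon    3
1    F    59  Sun    3
2    B    75  Thu   10
3    E    82  Tue    0
4    B    49  Mon    3
5    F    16  Tue    0
take first 3 rows:
  zone  mins  day  tip
0    E    22  Mon    3
1    F    59  Sun    3
2    B    75  Thu   10
take 2 rows with smallest tip:
  zone  mins  day  tip
0    E    22  Mon    3
1    F    59  Sun    3
add column tip_minus_mins = t['tip'] - t['mins']:
  zone  mins  day  tip  tip_minus_mins
0    E    22  Mon    3             -19
1    F    59  Sun    3             -56
Taking the sum of column 'tip_minus_mins' gives -75.

-75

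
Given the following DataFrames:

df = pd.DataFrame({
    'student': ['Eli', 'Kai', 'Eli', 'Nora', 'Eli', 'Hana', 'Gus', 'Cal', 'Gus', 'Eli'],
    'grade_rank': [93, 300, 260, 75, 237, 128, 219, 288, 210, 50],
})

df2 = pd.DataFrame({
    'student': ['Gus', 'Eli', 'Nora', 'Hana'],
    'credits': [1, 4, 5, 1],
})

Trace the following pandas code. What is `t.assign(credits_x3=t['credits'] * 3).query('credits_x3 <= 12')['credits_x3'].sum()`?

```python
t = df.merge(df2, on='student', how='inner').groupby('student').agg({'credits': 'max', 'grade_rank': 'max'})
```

18

merge on 'student' (how='inner') → 8 rows:
  student  grade_rank  credits
0     Eli          93        4
1     Eli         260        4
2    Nora          75        5
3     Eli         237        4
4    Hana         128        1
5     Gus         219        1
6     Gus         210        1
7     Eli          50        4
group by student: max(credits), max(grade_rank):
         credits  grade_rank
student                     
Eli            4         260
Gus            1         219
Hana           1         128
Nora           5          75
add column credits_x3 = t['credits'] * 3:
         credits  grade_rank  credits_x3
student                                 
Eli            4         260          12
Gus            1         219           3
Hana           1         128           3
Nora           5          75          15
filter rows where credits_x3 <= 12:
         credits  grade_rank  credits_x3
student                                 
Eli            4         260          12
Gus            1         219           3
Hana           1         128           3
sum of column 'credits_x3' → 18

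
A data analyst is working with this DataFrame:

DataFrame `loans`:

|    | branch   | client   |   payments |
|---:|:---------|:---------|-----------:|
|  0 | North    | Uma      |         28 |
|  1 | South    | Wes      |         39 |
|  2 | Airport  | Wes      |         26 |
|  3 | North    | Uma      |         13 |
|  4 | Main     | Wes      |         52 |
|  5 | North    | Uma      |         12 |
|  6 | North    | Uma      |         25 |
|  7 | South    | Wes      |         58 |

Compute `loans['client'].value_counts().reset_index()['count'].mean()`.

4.0

value_counts of client:
client
Uma    4
Wes    4
Name: count, dtype: int64
reset_index():
  client  count
0    Uma      4
1    Wes      4
Taking the mean of column 'count' gives 4.0.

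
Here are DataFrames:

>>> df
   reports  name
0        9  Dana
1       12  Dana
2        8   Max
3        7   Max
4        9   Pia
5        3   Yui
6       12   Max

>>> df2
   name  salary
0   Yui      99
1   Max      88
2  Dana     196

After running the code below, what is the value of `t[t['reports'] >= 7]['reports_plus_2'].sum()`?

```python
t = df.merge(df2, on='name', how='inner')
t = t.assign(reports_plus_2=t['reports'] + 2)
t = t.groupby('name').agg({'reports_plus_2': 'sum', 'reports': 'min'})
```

merge on 'name' (how='inner') → 6 rows:
   reports  name  salary
0        9  Dana     196
1       12  Dana     196
2        8   Max      88
3        7   Max      88
4        3   Yui      99
5       12   Max      88
add column reports_plus_2 = t['reports'] + 2:
   reports  name  salary  reports_plus_2
0        9  Dana     196              11
1       12  Dana     196              14
2        8   Max      88              10
3        7   Max      88               9
4        3   Yui      99               5
5       12   Max      88              14
group by name: sum(reports_plus_2), min(reports):
      reports_plus_2  reports
name                         
Dana              25        9
Max               33        7
Yui                5        3
filter rows where reports >= 7:
      reports_plus_2  reports
name                         
Dana              25        9
Max               33        7
Taking the sum of column 'reports_plus_2' gives 58.

58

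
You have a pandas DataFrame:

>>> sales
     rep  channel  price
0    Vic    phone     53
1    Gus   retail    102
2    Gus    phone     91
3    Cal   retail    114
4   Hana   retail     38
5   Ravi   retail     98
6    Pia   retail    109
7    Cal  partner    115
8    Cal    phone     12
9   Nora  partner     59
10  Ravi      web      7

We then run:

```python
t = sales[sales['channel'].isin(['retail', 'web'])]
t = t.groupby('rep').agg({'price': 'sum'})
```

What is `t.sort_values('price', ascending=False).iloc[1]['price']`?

109

filter rows where channel in ['retail', 'web']:
     rep channel  price
1    Gus  retail    102
3    Cal  retail    114
4   Hana  retail     38
5   Ravi  retail     98
6    Pia  retail    109
10  Ravi     web      7
group by rep, sum of price:
      price
rep        
Cal     114
Gus     102
Hana     38
Pia     109
Ravi    105
sort by price descending:
      price
rep        
Cal     114
Pia     109
Ravi    105
Gus     102
Hana     38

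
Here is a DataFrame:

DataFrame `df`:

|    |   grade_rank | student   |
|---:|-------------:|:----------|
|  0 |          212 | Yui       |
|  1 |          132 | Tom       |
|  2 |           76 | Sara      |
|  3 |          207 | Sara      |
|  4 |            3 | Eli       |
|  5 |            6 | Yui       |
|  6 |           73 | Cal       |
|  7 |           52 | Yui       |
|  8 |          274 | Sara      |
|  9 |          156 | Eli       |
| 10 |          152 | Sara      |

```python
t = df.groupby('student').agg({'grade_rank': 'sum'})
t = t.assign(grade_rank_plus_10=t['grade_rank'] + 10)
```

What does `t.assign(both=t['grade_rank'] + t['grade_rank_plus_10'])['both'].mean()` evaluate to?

group by student, sum of grade_rank:
         grade_rank
student            
Cal              73
Eli             159
Sara            709
Tom             132
Yui             270
add column grade_rank_plus_10 = t['grade_rank'] + 10:
         grade_rank  grade_rank_plus_10
student                                
Cal              73                  83
Eli             159                 169
Sara            709                 719
Tom             132                 142
Yui             270                 280
add column both = t['grade_rank'] + t['grade_rank_plus_10']:
         grade_rank  grade_rank_plus_10  both
student                                      
Cal              73                  83   156
Eli             159                 169   328
Sara            709                 719  1428
Tom             132                 142   274
Yui             270                 280   550

547.2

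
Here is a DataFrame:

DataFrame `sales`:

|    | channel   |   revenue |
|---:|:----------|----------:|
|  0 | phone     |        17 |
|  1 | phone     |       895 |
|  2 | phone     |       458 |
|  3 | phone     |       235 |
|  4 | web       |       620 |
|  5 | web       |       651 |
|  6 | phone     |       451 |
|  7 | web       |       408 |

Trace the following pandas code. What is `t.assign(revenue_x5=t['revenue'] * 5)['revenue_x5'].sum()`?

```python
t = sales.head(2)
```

take first 2 rows:
  channel  revenue
0   phone       17
1   phone      895
add column revenue_x5 = t['revenue'] * 5:
  channel  revenue  revenue_x5
0   phone       17          85
1   phone      895        4475

4560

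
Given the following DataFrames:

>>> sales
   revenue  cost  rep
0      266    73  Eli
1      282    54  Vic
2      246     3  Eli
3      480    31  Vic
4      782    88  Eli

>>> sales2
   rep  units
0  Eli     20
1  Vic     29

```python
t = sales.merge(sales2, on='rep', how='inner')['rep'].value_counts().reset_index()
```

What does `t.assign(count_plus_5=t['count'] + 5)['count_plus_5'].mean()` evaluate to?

7.5

merge on 'rep' (how='inner') → 5 rows:
   revenue  cost  rep  units
0      266    73  Eli     20
1      282    54  Vic     29
2      246     3  Eli     20
3      480    31  Vic     29
4      782    88  Eli     20
value_counts of rep:
rep
Eli    3
Vic    2
Name: count, dtype: int64
reset_index():
   rep  count
0  Eli      3
1  Vic      2
add column count_plus_5 = t['count'] + 5:
   rep  count  count_plus_5
0  Eli      3             8
1  Vic      2             7
Hence 7.5.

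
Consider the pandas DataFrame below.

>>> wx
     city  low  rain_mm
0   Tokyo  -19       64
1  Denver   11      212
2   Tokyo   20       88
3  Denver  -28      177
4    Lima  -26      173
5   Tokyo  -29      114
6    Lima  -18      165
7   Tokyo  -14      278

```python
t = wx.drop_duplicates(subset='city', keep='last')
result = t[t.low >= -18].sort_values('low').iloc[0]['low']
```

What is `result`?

drop duplicate city (keep=last):
     city  low  rain_mm
3  Denver  -28      177
6    Lima  -18      165
7   Tokyo  -14      278
filter rows where low >= -18:
    city  low  rain_mm
6   Lima  -18      165
7  Tokyo  -14      278
sort by low:
    city  low  rain_mm
6   Lima  -18      165
7  Tokyo  -14      278

-18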